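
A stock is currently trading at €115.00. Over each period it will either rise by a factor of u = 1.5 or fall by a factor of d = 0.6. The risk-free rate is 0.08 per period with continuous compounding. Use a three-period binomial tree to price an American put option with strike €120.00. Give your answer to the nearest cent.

€27.04

Risk-neutral probability p = (e^0.08 − 0.6)/(1.5 − 0.6) = 0.4833/0.9000 = 0.5370
Terminal stock prices: S_uuu = 388.1, S_uud = 155.2, S_udd = 62.1, S_ddd = 24.84
Terminal payoffs (K − S): max(-268.1, 0) = 0, max(-35.25, 0) = 0, max(57.9, 0) = 57.9, max(95.16, 0) = 95.16
Node uu (S = 258.8): continuation = e^(−0.08)·[0.5370·0.0000 + 0.4630·0.0000] = 0.0000; exercise value = 0.0000 ≤ continuation, so V_uu = 0.0000
Node ud (S = 103.5): continuation = e^(−0.08)·[0.5370·0.0000 + 0.4630·57.9000] = 24.7474; exercise value = 16.5000 ≤ continuation, so V_ud = 24.7474
Node dd (S = 41.4): continuation = e^(−0.08)·[0.5370·57.9000 + 0.4630·95.1600] = 69.3740; exercise value = 78.6000 > continuation, so V_dd = 78.6000 (exercise)
Node u (S = 172.5): continuation = e^(−0.08)·[0.5370·0.0000 + 0.4630·24.7474] = 10.5774; exercise value = 0.0000 ≤ continuation, so V_u = 10.5774
Node d (S = 69): continuation = e^(−0.08)·[0.5370·24.7474 + 0.4630·78.6000] = 45.8622; exercise value = 51.0000 > continuation, so V_d = 51.0000 (exercise)
Node 0 (S = 115): continuation = e^(−0.08)·[0.5370·10.5774 + 0.4630·51.0000] = 27.0415; exercise value = 5.0000 ≤ continuation, so V_0 = 27.0415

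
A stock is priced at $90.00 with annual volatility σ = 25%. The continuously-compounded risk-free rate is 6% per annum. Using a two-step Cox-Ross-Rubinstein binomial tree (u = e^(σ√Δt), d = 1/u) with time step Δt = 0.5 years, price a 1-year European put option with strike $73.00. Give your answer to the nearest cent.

CRR parameters: u = e^(σ√Δt) = e^(0.25·√0.5) = 1.1934, d = 1/u = 0.8380
Per-period rate: rΔt = 0.06·0.5 = 0.03, so R = e^0.03 = 1.0305
Risk-neutral probability p = (e^0.03 − 0.8380)/(1.1934 − 0.8380) = 0.1925/0.3554 = 0.5416
Terminal stock prices: S_uu = 128.2, S_ud = 90, S_dd = 63.2
Terminal payoffs (K − S): max(-55.17, 0) = 0, max(-17, 0) = 0, max(9.803, 0) = 9.803
Node u (S = 107.4): V_u = e^(−0.03)·[0.5416·0.0000 + 0.4584·0.0000] = 0.0000
Node d (S = 75.42): V_d = e^(−0.03)·[0.5416·0.0000 + 0.4584·9.8030] = 4.3608
Node 0 (S = 90): V_0 = e^(−0.03)·[0.5416·0.0000 + 0.4584·4.3608] = 1.9399

$1.94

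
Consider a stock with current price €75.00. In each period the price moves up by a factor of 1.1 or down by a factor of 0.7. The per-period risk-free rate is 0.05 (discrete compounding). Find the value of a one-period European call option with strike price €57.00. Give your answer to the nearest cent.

Risk-neutral probability p = (1 + 0.05 − 0.7)/(1.1 − 0.7) = 0.3500/0.4000 = 0.8750
Terminal stock prices: S_u = 82.5, S_d = 52.5
Terminal payoffs (S − K): max(25.5, 0) = 25.5, max(-4.5, 0) = 0
Node 0 (S = 75): V_0 = 1/1.05·[0.8750·25.5000 + 0.1250·0.0000] = 21.2500

€21.25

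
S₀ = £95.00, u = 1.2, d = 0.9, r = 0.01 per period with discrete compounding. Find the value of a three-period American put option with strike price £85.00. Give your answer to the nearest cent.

Risk-neutral probability p = (1 + 0.01 − 0.9)/(1.2 − 0.9) = 0.1100/0.3000 = 0.3667
Terminal stock prices: S_uuu = 164.2, S_uud = 123.1, S_udd = 92.34, S_ddd = 69.26
Terminal payoffs (K − S): max(-79.16, 0) = 0, max(-38.12, 0) = 0, max(-7.34, 0) = 0, max(15.74, 0) = 15.74
Node uu (S = 136.8): continuation = 1/1.01·[0.3667·0.0000 + 0.6333·0.0000] = 0.0000; exercise value = 0.0000 ≤ continuation, so V_uu = 0.0000
Node ud (S = 102.6): continuation = 1/1.01·[0.3667·0.0000 + 0.6333·0.0000] = 0.0000; exercise value = 0.0000 ≤ continuation, so V_ud = 0.0000
Node dd (S = 76.95): continuation = 1/1.01·[0.3667·0.0000 + 0.6333·15.7450] = 9.8731; exercise value = 8.0500 ≤ continuation, so V_dd = 9.8731
Node u (S = 114): continuation = 1/1.01·[0.3667·0.0000 + 0.6333·0.0000] = 0.0000; exercise value = 0.0000 ≤ continuation, so V_u = 0.0000
Node d (S = 85.5): continuation = 1/1.01·[0.3667·0.0000 + 0.6333·9.8731] = 6.1911; exercise value = 0.0000 ≤ continuation, so V_d = 6.1911
Node 0 (S = 95): continuation = 1/1.01·[0.3667·0.0000 + 0.6333·6.1911] = 3.8822; exercise value = 0.0000 ≤ continuation, so V_0 = 3.8822

£3.88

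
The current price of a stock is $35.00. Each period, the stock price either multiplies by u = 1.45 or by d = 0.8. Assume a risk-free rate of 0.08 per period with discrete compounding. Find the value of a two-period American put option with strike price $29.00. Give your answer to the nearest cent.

Risk-neutral probability p = (1 + 0.08 − 0.8)/(1.45 − 0.8) = 0.2800/0.6500 = 0.4308
Terminal stock prices: S_uu = 73.59, S_ud = 40.6, S_dd = 22.4
Terminal payoffs (K − S): max(-44.59, 0) = 0, max(-11.6, 0) = 0, max(6.6, 0) = 6.6
Node u (S = 50.75): continuation = 1/1.08·[0.4308·0.0000 + 0.5692·0.0000] = 0.0000; exercise value = 0.0000 ≤ continuation, so V_u = 0.0000
Node d (S = 28): continuation = 1/1.08·[0.4308·0.0000 + 0.5692·6.6000] = 3.4786; exercise value = 1.0000 ≤ continuation, so V_d = 3.4786
Node 0 (S = 35): continuation = 1/1.08·[0.4308·0.0000 + 0.5692·3.4786] = 1.8335; exercise value = 0.0000 ≤ continuation, so V_0 = 1.8335

$1.83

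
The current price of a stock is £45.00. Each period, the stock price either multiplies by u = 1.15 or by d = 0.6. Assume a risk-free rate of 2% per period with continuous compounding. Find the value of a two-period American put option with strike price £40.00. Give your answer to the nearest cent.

£4.56

Risk-neutral probability p = (e^0.02 − 0.6)/(1.15 − 0.6) = 0.4202/0.5500 = 0.7640
Terminal stock prices: S_uu = 59.51, S_ud = 31.05, S_dd = 16.2
Terminal payoffs (K − S): max(-19.51, 0) = 0, max(8.95, 0) = 8.95, max(23.8, 0) = 23.8
Node u (S = 51.75): continuation = e^(−0.02)·[0.7640·0.0000 + 0.2360·8.9500] = 2.0704; exercise value = 0.0000 ≤ continuation, so V_u = 2.0704
Node d (S = 27): continuation = e^(−0.02)·[0.7640·8.9500 + 0.2360·23.8000] = 12.2079; exercise value = 13.0000 > continuation, so V_d = 13.0000 (exercise)
Node 0 (S = 45): continuation = e^(−0.02)·[0.7640·2.0704 + 0.2360·13.0000] = 4.5577; exercise value = 0.0000 ≤ continuation, so V_0 = 4.5577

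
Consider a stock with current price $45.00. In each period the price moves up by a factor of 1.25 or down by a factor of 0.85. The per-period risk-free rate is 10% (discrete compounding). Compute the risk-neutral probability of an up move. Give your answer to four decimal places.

p = 0.6250

Risk-neutral probability p = (1 + 0.1 − 0.85)/(1.25 − 0.85) = 0.2500/0.4000 = 0.6250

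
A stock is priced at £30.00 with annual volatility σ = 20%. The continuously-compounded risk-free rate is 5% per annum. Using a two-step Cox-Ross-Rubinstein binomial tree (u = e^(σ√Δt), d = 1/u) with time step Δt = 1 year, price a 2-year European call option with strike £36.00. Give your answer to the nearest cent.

CRR parameters: u = e^(σ√Δt) = e^(0.2·√1) = 1.2214, d = 1/u = 0.8187
Per-period rate: rΔt = 0.05·1 = 0.05, so R = e^0.05 = 1.0513
Risk-neutral probability p = (e^0.05 − 0.8187)/(1.2214 − 0.8187) = 0.2325/0.4027 = 0.5775
Terminal stock prices: S_uu = 44.75, S_ud = 30, S_dd = 20.11
Terminal payoffs (S − K): max(8.755, 0) = 8.755, max(-6, 0) = 0, max(-15.89, 0) = 0
Node u (S = 36.64): V_u = e^(−0.05)·[0.5775·8.7547 + 0.4225·0.0000] = 4.8092
Node d (S = 24.56): V_d = e^(−0.05)·[0.5775·0.0000 + 0.4225·0.0000] = 0.0000
Node 0 (S = 30): V_0 = e^(−0.05)·[0.5775·4.8092 + 0.4225·0.0000] = 2.6418

£2.64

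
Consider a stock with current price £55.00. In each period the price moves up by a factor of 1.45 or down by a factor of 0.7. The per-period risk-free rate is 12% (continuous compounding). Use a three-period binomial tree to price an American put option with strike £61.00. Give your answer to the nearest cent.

£10.19

Risk-neutral probability p = (e^0.12 − 0.7)/(1.45 − 0.7) = 0.4275/0.7500 = 0.5700
Terminal stock prices: S_uuu = 167.7, S_uud = 80.95, S_udd = 39.08, S_ddd = 18.86
Terminal payoffs (K − S): max(-106.7, 0) = 0, max(-19.95, 0) = 0, max(21.92, 0) = 21.92, max(42.14, 0) = 42.14
Node uu (S = 115.6): continuation = e^(−0.12)·[0.5700·0.0000 + 0.4300·0.0000] = 0.0000; exercise value = 0.0000 ≤ continuation, so V_uu = 0.0000
Node ud (S = 55.82): continuation = e^(−0.12)·[0.5700·0.0000 + 0.4300·21.9225] = 8.3608; exercise value = 5.1750 ≤ continuation, so V_ud = 8.3608
Node dd (S = 26.95): continuation = e^(−0.12)·[0.5700·21.9225 + 0.4300·42.1350] = 27.1521; exercise value = 34.0500 > continuation, so V_dd = 34.0500 (exercise)
Node u (S = 79.75): continuation = e^(−0.12)·[0.5700·0.0000 + 0.4300·8.3608] = 3.1886; exercise value = 0.0000 ≤ continuation, so V_u = 3.1886
Node d (S = 38.5): continuation = e^(−0.12)·[0.5700·8.3608 + 0.4300·34.0500] = 17.2127; exercise value = 22.5000 > continuation, so V_d = 22.5000 (exercise)
Node 0 (S = 55): continuation = e^(−0.12)·[0.5700·3.1886 + 0.4300·22.5000] = 10.1930; exercise value = 6.0000 ≤ continuation, so V_0 = 10.1930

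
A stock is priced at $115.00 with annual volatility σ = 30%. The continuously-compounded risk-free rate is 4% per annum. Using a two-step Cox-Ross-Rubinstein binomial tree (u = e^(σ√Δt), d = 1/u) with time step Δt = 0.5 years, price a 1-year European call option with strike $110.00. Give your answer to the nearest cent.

CRR parameters: u = e^(σ√Δt) = e^(0.3·√0.5) = 1.2363, d = 1/u = 0.8089
Per-period rate: rΔt = 0.04·0.5 = 0.02, so R = e^0.02 = 1.0202
Risk-neutral probability p = (e^0.02 − 0.8089)/(1.2363 − 0.8089) = 0.2113/0.4275 = 0.4944
Terminal stock prices: S_uu = 175.8, S_ud = 115, S_dd = 75.24
Terminal payoffs (S − K): max(65.77, 0) = 65.77, max(5, 0) = 5, max(-34.76, 0) = 0
Node u (S = 142.2): V_u = e^(−0.02)·[0.4944·65.7735 + 0.5056·5.0000] = 34.3539
Node d (S = 93.02): V_d = e^(−0.02)·[0.4944·5.0000 + 0.5056·0.0000] = 2.4232
Node 0 (S = 115): V_0 = e^(−0.02)·[0.4944·34.3539 + 0.5056·2.4232] = 17.8499

$17.85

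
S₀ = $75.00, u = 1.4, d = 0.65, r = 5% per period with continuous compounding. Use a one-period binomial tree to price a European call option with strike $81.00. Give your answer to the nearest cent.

$12.21

Risk-neutral probability p = (e^0.05 − 0.65)/(1.4 − 0.65) = 0.4013/0.7500 = 0.5350
Terminal stock prices: S_u = 105, S_d = 48.75
Terminal payoffs (S − K): max(24, 0) = 24, max(-32.25, 0) = 0
Node 0 (S = 75): V_0 = e^(−0.05)·[0.5350·24.0000 + 0.4650·0.0000] = 12.2144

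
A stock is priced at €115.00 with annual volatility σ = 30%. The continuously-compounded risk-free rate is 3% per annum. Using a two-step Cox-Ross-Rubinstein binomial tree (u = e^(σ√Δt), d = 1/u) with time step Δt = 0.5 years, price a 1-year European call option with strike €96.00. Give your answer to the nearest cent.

€27.23

CRR parameters: u = e^(σ√Δt) = e^(0.3·√0.5) = 1.2363, d = 1/u = 0.8089
Per-period rate: rΔt = 0.03·0.5 = 0.015, so R = e^0.015 = 1.0151
Risk-neutral probability p = (e^0.015 − 0.8089)/(1.2363 − 0.8089) = 0.2063/0.4275 = 0.4825
Terminal stock prices: S_uu = 175.8, S_ud = 115, S_dd = 75.24
Terminal payoffs (S − K): max(79.77, 0) = 79.77, max(19, 0) = 19, max(-20.76, 0) = 0
Node u (S = 142.2): V_u = e^(−0.015)·[0.4825·79.7735 + 0.5175·19.0000] = 47.6050
Node d (S = 93.02): V_d = e^(−0.015)·[0.4825·19.0000 + 0.5175·0.0000] = 9.0314
Node 0 (S = 115): V_0 = e^(−0.015)·[0.4825·47.6050 + 0.5175·9.0314] = 27.2324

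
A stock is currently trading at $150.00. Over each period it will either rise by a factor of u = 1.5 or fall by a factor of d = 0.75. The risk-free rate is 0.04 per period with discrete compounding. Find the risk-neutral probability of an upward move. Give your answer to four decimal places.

Risk-neutral probability p = (1 + 0.04 − 0.75)/(1.5 − 0.75) = 0.2900/0.7500 = 0.3867

p = 0.3867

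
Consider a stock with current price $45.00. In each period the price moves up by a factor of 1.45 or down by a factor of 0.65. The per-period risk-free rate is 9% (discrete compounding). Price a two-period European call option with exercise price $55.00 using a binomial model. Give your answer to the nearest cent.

$10.09

Risk-neutral probability p = (1 + 0.09 − 0.65)/(1.45 − 0.65) = 0.4400/0.8000 = 0.5500
Terminal stock prices: S_uu = 94.61, S_ud = 42.41, S_dd = 19.01
Terminal payoffs (S − K): max(39.61, 0) = 39.61, max(-12.59, 0) = 0, max(-35.99, 0) = 0
Node u (S = 65.25): V_u = 1/1.09·[0.5500·39.6125 + 0.4500·0.0000] = 19.9880
Node d (S = 29.25): V_d = 1/1.09·[0.5500·0.0000 + 0.4500·0.0000] = 0.0000
Node 0 (S = 45): V_0 = 1/1.09·[0.5500·19.9880 + 0.4500·0.0000] = 10.0857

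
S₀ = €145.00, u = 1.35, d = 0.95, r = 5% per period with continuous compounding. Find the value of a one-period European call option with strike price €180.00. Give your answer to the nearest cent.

Risk-neutral probability p = (e^0.05 − 0.95)/(1.35 − 0.95) = 0.1013/0.4000 = 0.2532
Terminal stock prices: S_u = 195.8, S_d = 137.8
Terminal payoffs (S − K): max(15.75, 0) = 15.75, max(-42.25, 0) = 0
Node 0 (S = 145): V_0 = e^(−0.05)·[0.2532·15.7500 + 0.7468·0.0000] = 3.7931

€3.79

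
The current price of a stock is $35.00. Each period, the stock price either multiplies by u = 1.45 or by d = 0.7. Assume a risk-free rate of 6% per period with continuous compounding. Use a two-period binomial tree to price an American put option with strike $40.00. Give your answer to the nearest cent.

Risk-neutral probability p = (e^0.06 − 0.7)/(1.45 − 0.7) = 0.3618/0.7500 = 0.4824
Terminal stock prices: S_uu = 73.59, S_ud = 35.52, S_dd = 17.15
Terminal payoffs (K − S): max(-33.59, 0) = 0, max(4.475, 0) = 4.475, max(22.85, 0) = 22.85
Node u (S = 50.75): continuation = e^(−0.06)·[0.4824·0.0000 + 0.5176·4.4750] = 2.1812; exercise value = 0.0000 ≤ continuation, so V_u = 2.1812
Node d (S = 24.5): continuation = e^(−0.06)·[0.4824·4.4750 + 0.5176·22.8500] = 13.1706; exercise value = 15.5000 > continuation, so V_d = 15.5000 (exercise)
Node 0 (S = 35): continuation = e^(−0.06)·[0.4824·2.1812 + 0.5176·15.5000] = 8.5459; exercise value = 5.0000 ≤ continuation, so V_0 = 8.5459

$8.55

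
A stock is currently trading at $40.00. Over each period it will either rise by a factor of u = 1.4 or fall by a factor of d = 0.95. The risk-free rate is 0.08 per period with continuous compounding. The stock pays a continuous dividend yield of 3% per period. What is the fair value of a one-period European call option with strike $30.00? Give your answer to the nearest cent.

$11.12

Per-period risk-free factor R = e^0.08 = 1.0833; dividend-adjusted growth = e^(0.08−0.03) = 1.0513.
Risk-neutral probability p = (1.0513 − 0.95)/(1.4 − 0.95) = 0.1013/0.4500 = 0.2250
Terminal stock prices: S_u = 56, S_d = 38
Terminal payoffs (S − K): max(26, 0) = 26, max(8, 0) = 8
Node 0 (S = 40): V_0 = e^(−0.08)·[0.2250·26.0000 + 0.7750·8.0000] = 11.1243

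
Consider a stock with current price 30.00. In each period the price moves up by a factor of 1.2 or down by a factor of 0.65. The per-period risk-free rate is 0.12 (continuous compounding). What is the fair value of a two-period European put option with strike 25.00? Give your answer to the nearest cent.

Risk-neutral probability p = (e^0.12 − 0.65)/(1.2 − 0.65) = 0.4775/0.5500 = 0.8682
Terminal stock prices: S_uu = 43.2, S_ud = 23.4, S_dd = 12.68
Terminal payoffs (K − S): max(-18.2, 0) = 0, max(1.6, 0) = 1.6, max(12.32, 0) = 12.32
Node u (S = 36): V_u = e^(−0.12)·[0.8682·0.0000 + 0.1318·1.6000] = 0.1871
Node d (S = 19.5): V_d = e^(−0.12)·[0.8682·1.6000 + 0.1318·12.3250] = 2.6730
Node 0 (S = 30): V_0 = e^(−0.12)·[0.8682·0.1871 + 0.1318·2.6730] = 0.4566

0.46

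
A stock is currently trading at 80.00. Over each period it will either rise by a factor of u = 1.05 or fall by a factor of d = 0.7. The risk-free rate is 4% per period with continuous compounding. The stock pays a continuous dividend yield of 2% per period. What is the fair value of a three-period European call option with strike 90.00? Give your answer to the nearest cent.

1.77

Per-period risk-free factor R = e^0.04 = 1.0408; dividend-adjusted growth = e^(0.04−0.02) = 1.0202.
Risk-neutral probability p = (1.0202 − 0.7)/(1.05 − 0.7) = 0.3202/0.3500 = 0.9149
Terminal stock prices: S_uuu = 92.61, S_uud = 61.74, S_udd = 41.16, S_ddd = 27.44
Terminal payoffs (S − K): max(2.61, 0) = 2.61, max(-28.26, 0) = 0, max(-48.84, 0) = 0, max(-62.56, 0) = 0
Node uu (S = 88.2): V_uu = e^(−0.04)·[0.9149·2.6100 + 0.0851·0.0000] = 2.2942
Node ud (S = 58.8): V_ud = e^(−0.04)·[0.9149·0.0000 + 0.0851·0.0000] = 0.0000
Node dd (S = 39.2): V_dd = e^(−0.04)·[0.9149·0.0000 + 0.0851·0.0000] = 0.0000
Node u (S = 84): V_u = e^(−0.04)·[0.9149·2.2942 + 0.0851·0.0000] = 2.0165
Node d (S = 56): V_d = e^(−0.04)·[0.9149·0.0000 + 0.0851·0.0000] = 0.0000
Node 0 (S = 80): V_0 = e^(−0.04)·[0.9149·2.0165 + 0.0851·0.0000] = 1.7725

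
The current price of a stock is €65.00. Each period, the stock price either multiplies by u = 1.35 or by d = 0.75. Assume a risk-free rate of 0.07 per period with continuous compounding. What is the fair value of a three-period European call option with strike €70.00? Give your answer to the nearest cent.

Risk-neutral probability p = (e^0.07 − 0.75)/(1.35 − 0.75) = 0.3225/0.6000 = 0.5375
Terminal stock prices: S_uuu = 159.9, S_uud = 88.85, S_udd = 49.36, S_ddd = 27.42
Terminal payoffs (S − K): max(89.92, 0) = 89.92, max(18.85, 0) = 18.85, max(-20.64, 0) = 0, max(-42.58, 0) = 0
Node uu (S = 118.5): V_uu = e^(−0.07)·[0.5375·89.9244 + 0.4625·18.8469] = 53.1949
Node ud (S = 65.81): V_ud = e^(−0.07)·[0.5375·18.8469 + 0.4625·0.0000] = 9.4456
Node dd (S = 36.56): V_dd = e^(−0.07)·[0.5375·0.0000 + 0.4625·0.0000] = 0.0000
Node u (S = 87.75): V_u = e^(−0.07)·[0.5375·53.1949 + 0.4625·9.4456] = 30.7331
Node d (S = 48.75): V_d = e^(−0.07)·[0.5375·9.4456 + 0.4625·0.0000] = 4.7339
Node 0 (S = 65): V_0 = e^(−0.07)·[0.5375·30.7331 + 0.4625·4.7339] = 17.4440

€17.44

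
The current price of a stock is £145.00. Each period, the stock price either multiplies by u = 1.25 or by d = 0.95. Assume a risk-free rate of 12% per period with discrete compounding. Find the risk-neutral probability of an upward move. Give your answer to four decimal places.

p = 0.5667

Risk-neutral probability p = (1 + 0.12 − 0.95)/(1.25 − 0.95) = 0.1700/0.3000 = 0.5667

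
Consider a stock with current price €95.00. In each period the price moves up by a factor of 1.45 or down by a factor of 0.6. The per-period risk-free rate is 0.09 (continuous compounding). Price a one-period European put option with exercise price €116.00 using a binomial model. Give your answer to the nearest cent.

Risk-neutral probability p = (e^0.09 − 0.6)/(1.45 − 0.6) = 0.4942/0.8500 = 0.5814
Terminal stock prices: S_u = 137.8, S_d = 57
Terminal payoffs (K − S): max(-21.75, 0) = 0, max(59, 0) = 59
Node 0 (S = 95): V_0 = e^(−0.09)·[0.5814·0.0000 + 0.4186·59.0000] = 22.5727

€22.57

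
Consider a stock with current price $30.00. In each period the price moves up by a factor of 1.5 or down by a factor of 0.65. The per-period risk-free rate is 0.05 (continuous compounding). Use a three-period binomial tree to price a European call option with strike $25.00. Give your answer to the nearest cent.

Risk-neutral probability p = (e^0.05 − 0.65)/(1.5 − 0.65) = 0.4013/0.8500 = 0.4721
Terminal stock prices: S_uuu = 101.2, S_uud = 43.88, S_udd = 19.01, S_ddd = 8.239
Terminal payoffs (S − K): max(76.25, 0) = 76.25, max(18.88, 0) = 18.88, max(-5.987, 0) = 0, max(-16.76, 0) = 0
Node uu (S = 67.5): V_uu = e^(−0.05)·[0.4721·76.2500 + 0.5279·18.8750] = 43.7193
Node ud (S = 29.25): V_ud = e^(−0.05)·[0.4721·18.8750 + 0.5279·0.0000] = 8.4760
Node dd (S = 12.68): V_dd = e^(−0.05)·[0.4721·0.0000 + 0.5279·0.0000] = 0.0000
Node u (S = 45): V_u = e^(−0.05)·[0.4721·43.7193 + 0.5279·8.4760] = 23.8890
Node d (S = 19.5): V_d = e^(−0.05)·[0.4721·8.4760 + 0.5279·0.0000] = 3.8062
Node 0 (S = 30): V_0 = e^(−0.05)·[0.4721·23.8890 + 0.5279·3.8062] = 12.6389

$12.64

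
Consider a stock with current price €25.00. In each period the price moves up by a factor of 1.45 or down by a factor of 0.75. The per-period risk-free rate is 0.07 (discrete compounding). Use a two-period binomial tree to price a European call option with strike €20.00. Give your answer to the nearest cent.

€9.06

Risk-neutral probability p = (1 + 0.07 − 0.75)/(1.45 − 0.75) = 0.3200/0.7000 = 0.4571
Terminal stock prices: S_uu = 52.56, S_ud = 27.19, S_dd = 14.06
Terminal payoffs (S − K): max(32.56, 0) = 32.56, max(7.188, 0) = 7.188, max(-5.938, 0) = 0
Node u (S = 36.25): V_u = 1/1.07·[0.4571·32.5625 + 0.5429·7.1875] = 17.5584
Node d (S = 18.75): V_d = 1/1.07·[0.4571·7.1875 + 0.5429·0.0000] = 3.0708
Node 0 (S = 25): V_0 = 1/1.07·[0.4571·17.5584 + 0.5429·3.0708] = 9.0595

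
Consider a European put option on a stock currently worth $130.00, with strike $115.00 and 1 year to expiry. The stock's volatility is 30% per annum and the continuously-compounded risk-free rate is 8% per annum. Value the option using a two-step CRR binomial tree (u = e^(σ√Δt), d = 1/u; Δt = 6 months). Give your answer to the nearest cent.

CRR parameters: u = e^(σ√Δt) = e^(0.3·√0.5) = 1.2363, d = 1/u = 0.8089
Per-period rate: rΔt = 0.08·0.5 = 0.04, so R = e^0.04 = 1.0408
Risk-neutral probability p = (e^0.04 − 0.8089)/(1.2363 − 0.8089) = 0.2320/0.4275 = 0.5426
Terminal stock prices: S_uu = 198.7, S_ud = 130, S_dd = 85.05
Terminal payoffs (K − S): max(-83.7, 0) = 0, max(-15, 0) = 0, max(29.95, 0) = 29.95
Node u (S = 160.7): V_u = e^(−0.04)·[0.5426·0.0000 + 0.4574·0.0000] = 0.0000
Node d (S = 105.2): V_d = e^(−0.04)·[0.5426·0.0000 + 0.4574·29.9474] = 13.1597
Node 0 (S = 130): V_0 = e^(−0.04)·[0.5426·0.0000 + 0.4574·13.1597] = 5.7827

$5.78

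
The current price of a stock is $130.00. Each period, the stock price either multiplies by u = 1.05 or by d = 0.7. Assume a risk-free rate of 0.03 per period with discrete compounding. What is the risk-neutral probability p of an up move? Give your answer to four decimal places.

p = 0.9429

Risk-neutral probability p = (1 + 0.03 − 0.7)/(1.05 − 0.7) = 0.3300/0.3500 = 0.9429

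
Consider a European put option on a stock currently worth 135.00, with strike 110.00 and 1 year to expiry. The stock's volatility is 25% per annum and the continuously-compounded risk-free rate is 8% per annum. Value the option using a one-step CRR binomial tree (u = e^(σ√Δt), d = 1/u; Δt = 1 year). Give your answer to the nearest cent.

1.78

CRR parameters: u = e^(σ√Δt) = e^(0.25·√1) = 1.2840, d = 1/u = 0.7788
Per-period rate: rΔt = 0.08·1 = 0.08, so R = e^0.08 = 1.0833
Risk-neutral probability p = (e^0.08 − 0.7788)/(1.2840 − 0.7788) = 0.3045/0.5052 = 0.6027
Terminal stock prices: S_u = 173.3, S_d = 105.1
Terminal payoffs (K − S): max(-63.34, 0) = 0, max(4.862, 0) = 4.862
Node 0 (S = 135): V_0 = e^(−0.08)·[0.6027·0.0000 + 0.3973·4.8619] = 1.7832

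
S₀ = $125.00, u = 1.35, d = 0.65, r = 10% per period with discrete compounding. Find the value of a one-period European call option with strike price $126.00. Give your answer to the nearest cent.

$24.98

Risk-neutral probability p = (1 + 0.1 − 0.65)/(1.35 − 0.65) = 0.4500/0.7000 = 0.6429
Terminal stock prices: S_u = 168.8, S_d = 81.25
Terminal payoffs (S − K): max(42.75, 0) = 42.75, max(-44.75, 0) = 0
Node 0 (S = 125): V_0 = 1/1.1·[0.6429·42.7500 + 0.3571·0.0000] = 24.9838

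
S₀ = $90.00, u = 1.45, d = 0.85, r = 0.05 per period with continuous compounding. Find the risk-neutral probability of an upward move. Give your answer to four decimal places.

Risk-neutral probability p = (e^0.05 − 0.85)/(1.45 − 0.85) = 0.2013/0.6000 = 0.3355

p = 0.3355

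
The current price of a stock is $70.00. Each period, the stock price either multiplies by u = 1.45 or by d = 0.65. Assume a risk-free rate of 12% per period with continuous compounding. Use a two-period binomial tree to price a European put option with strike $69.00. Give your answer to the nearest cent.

$6.19

Risk-neutral probability p = (e^0.12 − 0.65)/(1.45 − 0.65) = 0.4775/0.8000 = 0.5969
Terminal stock prices: S_uu = 147.2, S_ud = 65.98, S_dd = 29.58
Terminal payoffs (K − S): max(-78.18, 0) = 0, max(3.025, 0) = 3.025, max(39.42, 0) = 39.42
Node u (S = 101.5): V_u = e^(−0.12)·[0.5969·0.0000 + 0.4031·3.0250] = 1.0816
Node d (S = 45.5): V_d = e^(−0.12)·[0.5969·3.0250 + 0.4031·39.4250] = 15.6975
Node 0 (S = 70): V_0 = e^(−0.12)·[0.5969·1.0816 + 0.4031·15.6975] = 6.1851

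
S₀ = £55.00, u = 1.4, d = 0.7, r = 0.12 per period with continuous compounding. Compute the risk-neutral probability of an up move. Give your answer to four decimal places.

Risk-neutral probability p = (e^0.12 − 0.7)/(1.4 − 0.7) = 0.4275/0.7000 = 0.6107

p = 0.6107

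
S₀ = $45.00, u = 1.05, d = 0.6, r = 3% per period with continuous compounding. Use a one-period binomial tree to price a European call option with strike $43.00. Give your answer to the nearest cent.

$3.95

Risk-neutral probability p = (e^0.03 − 0.6)/(1.05 − 0.6) = 0.4305/0.4500 = 0.9566
Terminal stock prices: S_u = 47.25, S_d = 27
Terminal payoffs (S − K): max(4.25, 0) = 4.25, max(-16, 0) = 0
Node 0 (S = 45): V_0 = e^(−0.03)·[0.9566·4.2500 + 0.0434·0.0000] = 3.9453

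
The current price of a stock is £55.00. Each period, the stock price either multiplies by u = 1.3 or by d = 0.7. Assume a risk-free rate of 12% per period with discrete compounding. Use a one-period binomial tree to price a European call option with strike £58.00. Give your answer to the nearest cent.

£8.44

Risk-neutral probability p = (1 + 0.12 − 0.7)/(1.3 − 0.7) = 0.4200/0.6000 = 0.7000
Terminal stock prices: S_u = 71.5, S_d = 38.5
Terminal payoffs (S − K): max(13.5, 0) = 13.5, max(-19.5, 0) = 0
Node 0 (S = 55): V_0 = 1/1.12·[0.7000·13.5000 + 0.3000·0.0000] = 8.4375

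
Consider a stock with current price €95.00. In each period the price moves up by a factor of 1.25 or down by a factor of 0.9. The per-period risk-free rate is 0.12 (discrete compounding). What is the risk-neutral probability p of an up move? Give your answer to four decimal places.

Risk-neutral probability p = (1 + 0.12 − 0.9)/(1.25 − 0.9) = 0.2200/0.3500 = 0.6286

p = 0.6286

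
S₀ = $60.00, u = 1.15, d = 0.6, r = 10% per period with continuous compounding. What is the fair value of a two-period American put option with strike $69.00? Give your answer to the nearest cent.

$9.00

Risk-neutral probability p = (e^0.1 − 0.6)/(1.15 − 0.6) = 0.5052/0.5500 = 0.9185
Terminal stock prices: S_uu = 79.35, S_ud = 41.4, S_dd = 21.6
Terminal payoffs (K − S): max(-10.35, 0) = 0, max(27.6, 0) = 27.6, max(47.4, 0) = 47.4
Node u (S = 69): continuation = e^(−0.1)·[0.9185·0.0000 + 0.0815·27.6000] = 2.0355; exercise value = 0.0000 ≤ continuation, so V_u = 2.0355
Node d (S = 36): continuation = e^(−0.1)·[0.9185·27.6000 + 0.0815·47.4000] = 26.4338; exercise value = 33.0000 > continuation, so V_d = 33.0000 (exercise)
Node 0 (S = 60): continuation = e^(−0.1)·[0.9185·2.0355 + 0.0815·33.0000] = 4.1255; exercise value = 9.0000 > continuation, so V_0 = 9.0000 (exercise)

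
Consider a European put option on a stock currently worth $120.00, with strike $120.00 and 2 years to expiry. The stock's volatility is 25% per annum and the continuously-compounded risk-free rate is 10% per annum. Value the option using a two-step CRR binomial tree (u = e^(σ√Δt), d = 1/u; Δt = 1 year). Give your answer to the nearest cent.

$4.84

CRR parameters: u = e^(σ√Δt) = e^(0.25·√1) = 1.2840, d = 1/u = 0.7788
Per-period rate: rΔt = 0.1·1 = 0.1, so R = e^0.1 = 1.1052
Risk-neutral probability p = (e^0.1 − 0.7788)/(1.2840 − 0.7788) = 0.3264/0.5052 = 0.6460
Terminal stock prices: S_uu = 197.8, S_ud = 120, S_dd = 72.78
Terminal payoffs (K − S): max(-77.85, 0) = 0, max(0, 0) = 0, max(47.22, 0) = 47.22
Node u (S = 154.1): V_u = e^(−0.1)·[0.6460·0.0000 + 0.3540·0.0000] = 0.0000
Node d (S = 93.46): V_d = e^(−0.1)·[0.6460·0.0000 + 0.3540·47.2163] = 15.1244
Node 0 (S = 120): V_0 = e^(−0.1)·[0.6460·0.0000 + 0.3540·15.1244] = 4.8447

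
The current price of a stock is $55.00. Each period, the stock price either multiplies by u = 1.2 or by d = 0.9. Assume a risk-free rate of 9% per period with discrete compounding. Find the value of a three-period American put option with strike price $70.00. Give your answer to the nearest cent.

Risk-neutral probability p = (1 + 0.09 − 0.9)/(1.2 − 0.9) = 0.1900/0.3000 = 0.6333
Terminal stock prices: S_uuu = 95.04, S_uud = 71.28, S_udd = 53.46, S_ddd = 40.1
Terminal payoffs (K − S): max(-25.04, 0) = 0, max(-1.28, 0) = 0, max(16.54, 0) = 16.54, max(29.9, 0) = 29.9
Node uu (S = 79.2): continuation = 1/1.09·[0.6333·0.0000 + 0.3667·0.0000] = 0.0000; exercise value = 0.0000 ≤ continuation, so V_uu = 0.0000
Node ud (S = 59.4): continuation = 1/1.09·[0.6333·0.0000 + 0.3667·16.5400] = 5.5639; exercise value = 10.6000 > continuation, so V_ud = 10.6000 (exercise)
Node dd (S = 44.55): continuation = 1/1.09·[0.6333·16.5400 + 0.3667·29.9050] = 19.6702; exercise value = 25.4500 > continuation, so V_dd = 25.4500 (exercise)
Node u (S = 66): continuation = 1/1.09·[0.6333·0.0000 + 0.3667·10.6000] = 3.5657; exercise value = 4.0000 > continuation, so V_u = 4.0000 (exercise)
Node d (S = 49.5): continuation = 1/1.09·[0.6333·10.6000 + 0.3667·25.4500] = 14.7202; exercise value = 20.5000 > continuation, so V_d = 20.5000 (exercise)
Node 0 (S = 55): continuation = 1/1.09·[0.6333·4.0000 + 0.3667·20.5000] = 9.2202; exercise value = 15.0000 > continuation, so V_0 = 15.0000 (exercise)

$15.00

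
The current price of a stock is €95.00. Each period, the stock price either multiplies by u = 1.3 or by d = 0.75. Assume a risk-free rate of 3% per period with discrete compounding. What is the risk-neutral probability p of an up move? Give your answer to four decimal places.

p = 0.5091

Risk-neutral probability p = (1 + 0.03 − 0.75)/(1.3 − 0.75) = 0.2800/0.5500 = 0.5091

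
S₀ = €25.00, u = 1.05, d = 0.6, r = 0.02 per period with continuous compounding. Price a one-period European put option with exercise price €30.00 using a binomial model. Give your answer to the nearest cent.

€4.41

Risk-neutral probability p = (e^0.02 − 0.6)/(1.05 − 0.6) = 0.4202/0.4500 = 0.9338
Terminal stock prices: S_u = 26.25, S_d = 15
Terminal payoffs (K − S): max(3.75, 0) = 3.75, max(15, 0) = 15
Node 0 (S = 25): V_0 = e^(−0.02)·[0.9338·3.7500 + 0.0662·15.0000] = 4.4060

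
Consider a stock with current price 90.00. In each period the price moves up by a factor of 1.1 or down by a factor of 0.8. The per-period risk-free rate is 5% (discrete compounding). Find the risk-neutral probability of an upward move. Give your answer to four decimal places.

p = 0.8333

Risk-neutral probability p = (1 + 0.05 − 0.8)/(1.1 − 0.8) = 0.2500/0.3000 = 0.8333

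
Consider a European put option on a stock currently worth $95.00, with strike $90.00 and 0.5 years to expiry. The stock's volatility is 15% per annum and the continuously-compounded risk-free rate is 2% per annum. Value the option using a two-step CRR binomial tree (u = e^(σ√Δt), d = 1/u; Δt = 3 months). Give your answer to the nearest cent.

$1.92

CRR parameters: u = e^(σ√Δt) = e^(0.15·√0.25) = 1.0779, d = 1/u = 0.9277
Per-period rate: rΔt = 0.02·0.25 = 0.005, so R = e^0.005 = 1.0050
Risk-neutral probability p = (e^0.005 − 0.9277)/(1.0779 − 0.9277) = 0.0773/0.1501 = 0.5146
Terminal stock prices: S_uu = 110.4, S_ud = 95, S_dd = 81.77
Terminal payoffs (K − S): max(-20.37, 0) = 0, max(-5, 0) = 0, max(8.233, 0) = 8.233
Node u (S = 102.4): V_u = e^(−0.005)·[0.5146·0.0000 + 0.4854·0.0000] = 0.0000
Node d (S = 88.14): V_d = e^(−0.005)·[0.5146·0.0000 + 0.4854·8.2327] = 3.9759
Node 0 (S = 95): V_0 = e^(−0.005)·[0.5146·0.0000 + 0.4854·3.9759] = 1.9201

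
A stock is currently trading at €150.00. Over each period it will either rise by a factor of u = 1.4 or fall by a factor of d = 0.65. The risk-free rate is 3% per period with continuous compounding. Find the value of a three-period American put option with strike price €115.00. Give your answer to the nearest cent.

Risk-neutral probability p = (e^0.03 − 0.65)/(1.4 − 0.65) = 0.3805/0.7500 = 0.5073
Terminal stock prices: S_uuu = 411.6, S_uud = 191.1, S_udd = 88.73, S_ddd = 41.19
Terminal payoffs (K − S): max(-296.6, 0) = 0, max(-76.1, 0) = 0, max(26.27, 0) = 26.27, max(73.81, 0) = 73.81
Node uu (S = 294): continuation = e^(−0.03)·[0.5073·0.0000 + 0.4927·0.0000] = 0.0000; exercise value = 0.0000 ≤ continuation, so V_uu = 0.0000
Node ud (S = 136.5): continuation = e^(−0.03)·[0.5073·0.0000 + 0.4927·26.2750] = 12.5638; exercise value = 0.0000 ≤ continuation, so V_ud = 12.5638
Node dd (S = 63.38): continuation = e^(−0.03)·[0.5073·26.2750 + 0.4927·73.8063] = 48.2262; exercise value = 51.6250 > continuation, so V_dd = 51.6250 (exercise)
Node u (S = 210): continuation = e^(−0.03)·[0.5073·0.0000 + 0.4927·12.5638] = 6.0076; exercise value = 0.0000 ≤ continuation, so V_u = 6.0076
Node d (S = 97.5): continuation = e^(−0.03)·[0.5073·12.5638 + 0.4927·51.6250] = 30.8702; exercise value = 17.5000 ≤ continuation, so V_d = 30.8702
Node 0 (S = 150): continuation = e^(−0.03)·[0.5073·6.0076 + 0.4927·30.8702] = 17.7184; exercise value = 0.0000 ≤ continuation, so V_0 = 17.7184

€17.72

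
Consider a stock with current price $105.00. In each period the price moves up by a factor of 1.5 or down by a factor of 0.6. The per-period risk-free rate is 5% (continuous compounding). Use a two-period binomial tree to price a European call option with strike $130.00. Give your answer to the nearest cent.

Risk-neutral probability p = (e^0.05 − 0.6)/(1.5 − 0.6) = 0.4513/0.9000 = 0.5014
Terminal stock prices: S_uu = 236.2, S_ud = 94.5, S_dd = 37.8
Terminal payoffs (S − K): max(106.2, 0) = 106.2, max(-35.5, 0) = 0, max(-92.2, 0) = 0
Node u (S = 157.5): V_u = e^(−0.05)·[0.5014·106.2500 + 0.4986·0.0000] = 50.6768
Node d (S = 63): V_d = e^(−0.05)·[0.5014·0.0000 + 0.4986·0.0000] = 0.0000
Node 0 (S = 105): V_0 = e^(−0.05)·[0.5014·50.6768 + 0.4986·0.0000] = 24.1707

$24.17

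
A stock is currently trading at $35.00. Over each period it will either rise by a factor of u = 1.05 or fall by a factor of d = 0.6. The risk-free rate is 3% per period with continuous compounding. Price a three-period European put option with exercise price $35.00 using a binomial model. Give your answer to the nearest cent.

$1.40

Risk-neutral probability p = (e^0.03 − 0.6)/(1.05 − 0.6) = 0.4305/0.4500 = 0.9566
Terminal stock prices: S_uuu = 40.52, S_uud = 23.15, S_udd = 13.23, S_ddd = 7.56
Terminal payoffs (K − S): max(-5.517, 0) = 0, max(11.85, 0) = 11.85, max(21.77, 0) = 21.77, max(27.44, 0) = 27.44
Node uu (S = 38.59): V_uu = e^(−0.03)·[0.9566·0.0000 + 0.0434·11.8475] = 0.4994
Node ud (S = 22.05): V_ud = e^(−0.03)·[0.9566·11.8475 + 0.0434·21.7700] = 11.9156
Node dd (S = 12.6): V_dd = e^(−0.03)·[0.9566·21.7700 + 0.0434·27.4400] = 21.3656
Node u (S = 36.75): V_u = e^(−0.03)·[0.9566·0.4994 + 0.0434·11.9156] = 0.9658
Node d (S = 21): V_d = e^(−0.03)·[0.9566·11.9156 + 0.0434·21.3656] = 11.9618
Node 0 (S = 35): V_0 = e^(−0.03)·[0.9566·0.9658 + 0.0434·11.9618] = 1.4008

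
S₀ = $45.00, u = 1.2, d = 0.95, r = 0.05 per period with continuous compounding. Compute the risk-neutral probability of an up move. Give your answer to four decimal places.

p = 0.4051

Risk-neutral probability p = (e^0.05 − 0.95)/(1.2 − 0.95) = 0.1013/0.2500 = 0.4051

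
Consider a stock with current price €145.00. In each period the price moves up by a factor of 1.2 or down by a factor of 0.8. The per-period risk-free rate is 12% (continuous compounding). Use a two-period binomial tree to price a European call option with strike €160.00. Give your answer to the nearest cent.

€25.73

Risk-neutral probability p = (e^0.12 − 0.8)/(1.2 − 0.8) = 0.3275/0.4000 = 0.8187
Terminal stock prices: S_uu = 208.8, S_ud = 139.2, S_dd = 92.8
Terminal payoffs (S − K): max(48.8, 0) = 48.8, max(-20.8, 0) = 0, max(-67.2, 0) = 0
Node u (S = 174): V_u = e^(−0.12)·[0.8187·48.8000 + 0.1813·0.0000] = 35.4366
Node d (S = 116): V_d = e^(−0.12)·[0.8187·0.0000 + 0.1813·0.0000] = 0.0000
Node 0 (S = 145): V_0 = e^(−0.12)·[0.8187·35.4366 + 0.1813·0.0000] = 25.7326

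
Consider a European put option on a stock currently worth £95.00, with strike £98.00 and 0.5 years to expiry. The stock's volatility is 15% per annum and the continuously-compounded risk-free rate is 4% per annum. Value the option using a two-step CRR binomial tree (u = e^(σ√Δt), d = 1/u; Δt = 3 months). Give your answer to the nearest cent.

CRR parameters: u = e^(σ√Δt) = e^(0.15·√0.25) = 1.0779, d = 1/u = 0.9277
Per-period rate: rΔt = 0.04·0.25 = 0.01, so R = e^0.01 = 1.0101
Risk-neutral probability p = (e^0.01 − 0.9277)/(1.0779 − 0.9277) = 0.0823/0.1501 = 0.5482
Terminal stock prices: S_uu = 110.4, S_ud = 95, S_dd = 81.77
Terminal payoffs (K − S): max(-12.37, 0) = 0, max(3, 0) = 3, max(16.23, 0) = 16.23
Node u (S = 102.4): V_u = e^(−0.01)·[0.5482·0.0000 + 0.4518·3.0000] = 1.3419
Node d (S = 88.14): V_d = e^(−0.01)·[0.5482·3.0000 + 0.4518·16.2327] = 8.8893
Node 0 (S = 95): V_0 = e^(−0.01)·[0.5482·1.3419 + 0.4518·8.8893] = 4.7045

£4.70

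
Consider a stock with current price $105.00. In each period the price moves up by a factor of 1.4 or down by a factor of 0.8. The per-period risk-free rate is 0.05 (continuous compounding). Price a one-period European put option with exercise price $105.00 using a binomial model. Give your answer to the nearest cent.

Risk-neutral probability p = (e^0.05 − 0.8)/(1.4 − 0.8) = 0.2513/0.6000 = 0.4188
Terminal stock prices: S_u = 147, S_d = 84
Terminal payoffs (K − S): max(-42, 0) = 0, max(21, 0) = 21
Node 0 (S = 105): V_0 = e^(−0.05)·[0.4188·0.0000 + 0.5812·21.0000] = 11.6102

$11.61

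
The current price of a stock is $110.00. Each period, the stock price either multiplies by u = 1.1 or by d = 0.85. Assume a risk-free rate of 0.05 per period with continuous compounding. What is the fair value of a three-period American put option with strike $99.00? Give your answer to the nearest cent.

Risk-neutral probability p = (e^0.05 − 0.85)/(1.1 − 0.85) = 0.2013/0.2500 = 0.8051
Terminal stock prices: S_uuu = 146.4, S_uud = 113.1, S_udd = 87.42, S_ddd = 67.55
Terminal payoffs (K − S): max(-47.41, 0) = 0, max(-14.14, 0) = 0, max(11.58, 0) = 11.58, max(31.45, 0) = 31.45
Node uu (S = 133.1): continuation = e^(−0.05)·[0.8051·0.0000 + 0.1949·0.0000] = 0.0000; exercise value = 0.0000 ≤ continuation, so V_uu = 0.0000
Node ud (S = 102.9): continuation = e^(−0.05)·[0.8051·0.0000 + 0.1949·11.5775] = 2.1466; exercise value = 0.0000 ≤ continuation, so V_ud = 2.1466
Node dd (S = 79.47): continuation = e^(−0.05)·[0.8051·11.5775 + 0.1949·31.4463] = 14.6967; exercise value = 19.5250 > continuation, so V_dd = 19.5250 (exercise)
Node u (S = 121): continuation = e^(−0.05)·[0.8051·0.0000 + 0.1949·2.1466] = 0.3980; exercise value = 0.0000 ≤ continuation, so V_u = 0.3980
Node d (S = 93.5): continuation = e^(−0.05)·[0.8051·2.1466 + 0.1949·19.5250] = 5.2640; exercise value = 5.5000 > continuation, so V_d = 5.5000 (exercise)
Node 0 (S = 110): continuation = e^(−0.05)·[0.8051·0.3980 + 0.1949·5.5000] = 1.3245; exercise value = 0.0000 ≤ continuation, so V_0 = 1.3245

$1.32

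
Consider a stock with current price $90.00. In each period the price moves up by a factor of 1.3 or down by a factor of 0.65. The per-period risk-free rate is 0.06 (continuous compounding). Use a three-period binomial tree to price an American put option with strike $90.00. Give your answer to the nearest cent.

Risk-neutral probability p = (e^0.06 − 0.65)/(1.3 − 0.65) = 0.4118/0.6500 = 0.6336
Terminal stock prices: S_uuu = 197.7, S_uud = 98.87, S_udd = 49.43, S_ddd = 24.72
Terminal payoffs (K − S): max(-107.7, 0) = 0, max(-8.865, 0) = 0, max(40.57, 0) = 40.57, max(65.28, 0) = 65.28
Node uu (S = 152.1): continuation = e^(−0.06)·[0.6336·0.0000 + 0.3664·0.0000] = 0.0000; exercise value = 0.0000 ≤ continuation, so V_uu = 0.0000
Node ud (S = 76.05): continuation = e^(−0.06)·[0.6336·0.0000 + 0.3664·40.5675] = 13.9985; exercise value = 13.9500 ≤ continuation, so V_ud = 13.9985
Node dd (S = 38.03): continuation = e^(−0.06)·[0.6336·40.5675 + 0.3664·65.2837] = 46.7338; exercise value = 51.9750 > continuation, so V_dd = 51.9750 (exercise)
Node u (S = 117): continuation = e^(−0.06)·[0.6336·0.0000 + 0.3664·13.9985] = 4.8304; exercise value = 0.0000 ≤ continuation, so V_u = 4.8304
Node d (S = 58.5): continuation = e^(−0.06)·[0.6336·13.9985 + 0.3664·51.9750] = 26.2878; exercise value = 31.5000 > continuation, so V_d = 31.5000 (exercise)
Node 0 (S = 90): continuation = e^(−0.06)·[0.6336·4.8304 + 0.3664·31.5000] = 13.7519; exercise value = 0.0000 ≤ continuation, so V_0 = 13.7519

$13.75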